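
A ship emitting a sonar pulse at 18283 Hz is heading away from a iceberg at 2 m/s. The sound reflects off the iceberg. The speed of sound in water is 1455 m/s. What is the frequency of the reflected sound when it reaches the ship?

The iceberg receives the sound from a moving source: f₁ = f₀ · v/(v + v_e) = 18283 × 1455/1457 ≈ 18258 Hz.
On the return leg the ship is a moving observer: f₂ = f₁ · (v − v_e)/v = 18258 × 1453/1455 ≈ 18233 Hz.
Equivalently f₂ = f₀ · (v − v_e)/(v + v_e).

18233 Hz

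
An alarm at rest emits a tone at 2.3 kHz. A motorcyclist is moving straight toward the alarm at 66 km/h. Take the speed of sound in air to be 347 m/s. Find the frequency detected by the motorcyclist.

2.42 kHz

66 km/h = 18.33 m/s.
Only the observer moves, toward the source, so f' = f · (v + v_o)/v.
f' = 2.3 × (347 + 18.33)/347 = 2.3 × 365.33/347 ≈ 2.42 kHz.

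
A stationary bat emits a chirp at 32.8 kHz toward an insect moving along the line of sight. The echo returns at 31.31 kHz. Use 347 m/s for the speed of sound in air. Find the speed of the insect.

Double Doppler shift off a moving reflector: f₂ = f₀ · (v + u)/(v − u) (u > 0 toward emitter).
Rearranging, u = v · (f₂ − f₀)/(f₂ + f₀) = 347 × -1.49/64.11 ≈ -8.1 m/s.
So the insect is moving at 8.1 m/s away from the emitter.

8.1 m/s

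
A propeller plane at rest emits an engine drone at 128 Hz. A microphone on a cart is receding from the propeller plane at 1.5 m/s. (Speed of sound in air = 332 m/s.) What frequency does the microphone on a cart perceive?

127 Hz

Only the observer moves, away from the source, so f' = f · (v − v_o)/v.
f' = 128 × (332 − 1.5)/332 = 128 × 330.5/332 ≈ 127 Hz.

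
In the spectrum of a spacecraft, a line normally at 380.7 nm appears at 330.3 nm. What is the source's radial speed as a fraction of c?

λ'/λ₀ = 0.8676 < 1 (blueshift), so the source is approaching.
λ'/λ₀ = √((1 − β)/(1 + β)) for an approaching source ⇒ β = (1 − r²)/(1 + r²) with r = λ'/λ₀.
β = (1 − 0.7528)/(1 + 0.7528) ≈ 0.141.

0.141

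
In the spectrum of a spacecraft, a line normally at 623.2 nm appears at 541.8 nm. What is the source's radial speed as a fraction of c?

λ'/λ₀ = 0.8694 < 1 (blueshift), so the source is approaching.
λ'/λ₀ = √((1 − β)/(1 + β)) for an approaching source ⇒ β = (1 − r²)/(1 + r²) with r = λ'/λ₀.
β = (1 − 0.7558)/(1 + 0.7558) ≈ 0.139.

0.139c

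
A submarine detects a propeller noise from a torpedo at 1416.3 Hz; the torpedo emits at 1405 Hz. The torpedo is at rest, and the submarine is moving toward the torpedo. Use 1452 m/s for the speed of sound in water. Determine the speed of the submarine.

11.7 m/s

f' = f · (v + v_o)/v ⇒ v_o = v · |f'/f − 1|.
v_o = 1452 × |1416.3/1405 − 1| = 1452 × 0.008043 ≈ 11.7 m/s.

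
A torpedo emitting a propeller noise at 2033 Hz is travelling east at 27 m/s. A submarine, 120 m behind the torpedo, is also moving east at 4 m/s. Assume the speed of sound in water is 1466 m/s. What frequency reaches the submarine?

The submarine is behind, so the torpedo is moving away from it while the submarine is moving toward the torpedo.
General Doppler shift: f' = f · (v + v_o)/(v + v_s).
f' = 2033 × (1466 + 4)/(1466 + 27) = 2033 × 1470/1493 ≈ 2002 Hz.

2002 Hz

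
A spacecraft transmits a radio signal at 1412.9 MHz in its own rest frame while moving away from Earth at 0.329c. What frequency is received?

Relativistic Doppler for frequency: f' = f₀ · √((1 − β)/(1 + β)).
f' = 1412.9 × √(0.6710/1.3290) = 1412.9 × 0.71056 ≈ 1003.9 MHz.

1003.9 MHz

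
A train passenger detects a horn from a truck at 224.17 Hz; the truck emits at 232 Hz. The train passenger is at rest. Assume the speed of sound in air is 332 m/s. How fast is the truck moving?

11.6 m/s

f' < f, so the truck is receding.
f' = f · v/(v + v_s) ⇒ v_s = v · |1 − f/f'|.
v_s = 332 × |1 − 232/224.17| = 332 × 0.03493 ≈ 11.6 m/s.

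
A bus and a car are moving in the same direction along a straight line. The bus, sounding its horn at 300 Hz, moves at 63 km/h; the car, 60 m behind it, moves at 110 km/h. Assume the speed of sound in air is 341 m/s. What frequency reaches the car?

63 km/h = 17.5 m/s; 110 km/h = 30.56 m/s.
The car is behind, so the bus is moving away from it while the car is moving toward the bus.
With source receding and observer approaching, f' = f · (v + v_o)/(v + v_s).
f' = 300 × (341 + 30.56)/(341 + 17.5) = 300 × 371.56/358.5 ≈ 311 Hz.

311 Hz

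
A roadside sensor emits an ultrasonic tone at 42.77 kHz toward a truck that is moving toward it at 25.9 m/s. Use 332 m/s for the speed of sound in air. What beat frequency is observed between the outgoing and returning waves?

The truck first receives the wave as a moving observer: f₁ = f₀ · (v + u)/v = 42.77 × (332 + 25.9)/332 ≈ 46.11 kHz.
On reflection it acts as a source moving toward the stationary detector: f₂ = f₁ · v/(v − u) = 46.11 × 332/306.1 ≈ 50.01 kHz.
Beat frequency (with f₀ = 42770 Hz): |f₂ − f₀| = 2u·f₀/(v − u) = 2 × 25.9 × 42770/306.1 ≈ 7238 Hz.

7238 Hz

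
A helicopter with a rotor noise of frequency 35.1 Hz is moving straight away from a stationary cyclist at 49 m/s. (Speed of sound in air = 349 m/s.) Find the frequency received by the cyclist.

30.8 Hz

Moving source, stationary observer: f' = f · v/(v + v_s) since the source is receding.
f' = 35.1 × 349/(349 + 49) = 35.1 × 349/398 ≈ 30.8 Hz.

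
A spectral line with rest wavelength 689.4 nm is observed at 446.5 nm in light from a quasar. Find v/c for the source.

0.409

λ'/λ₀ = 0.6477 < 1 (blueshift), so the source is approaching.
λ'/λ₀ = √((1 − β)/(1 + β)) for an approaching source ⇒ β = (1 − r²)/(1 + r²) with r = λ'/λ₀.
β = (1 − 0.4195)/(1 + 0.4195) ≈ 0.409.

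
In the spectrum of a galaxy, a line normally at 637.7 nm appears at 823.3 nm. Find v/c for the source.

λ'/λ₀ = 1.2910 > 1 (redshift), so the source is receding.
λ'/λ₀ = √((1 + β)/(1 − β)) for a receding source ⇒ β = (r² − 1)/(r² + 1) with r = λ'/λ₀.
β = (1.6668 − 1)/(1.6668 + 1) ≈ 0.250.

0.250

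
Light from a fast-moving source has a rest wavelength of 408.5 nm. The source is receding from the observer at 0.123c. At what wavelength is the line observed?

Relativistic Doppler for wavelength: λ' = λ₀ · √((1 + β)/(1 − β)).
λ' = 408.5 × √(1.1230/0.8770) = 408.5 × 1.13159 ≈ 462.3 nm.

462.3 nm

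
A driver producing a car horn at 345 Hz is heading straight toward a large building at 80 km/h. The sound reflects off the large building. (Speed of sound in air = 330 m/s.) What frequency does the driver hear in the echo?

395 Hz

80 km/h = 22.22 m/s.
The large building receives the sound from a moving source: f₁ = f₀ · v/(v − v_e) = 345 × 330/307.78 ≈ 370 Hz.
On the return leg the driver is a moving observer: f₂ = f₁ · (v + v_e)/v = 370 × 352.22/330 ≈ 395 Hz.
Equivalently f₂ = f₀ · (v + v_e)/(v − v_e).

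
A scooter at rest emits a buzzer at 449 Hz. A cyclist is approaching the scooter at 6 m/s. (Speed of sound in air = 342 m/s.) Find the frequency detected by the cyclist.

457 Hz

Only the observer moves, toward the source, so f' = f · (v + v_o)/v.
f' = 449 × (342 + 6)/342 = 449 × 348/342 ≈ 457 Hz.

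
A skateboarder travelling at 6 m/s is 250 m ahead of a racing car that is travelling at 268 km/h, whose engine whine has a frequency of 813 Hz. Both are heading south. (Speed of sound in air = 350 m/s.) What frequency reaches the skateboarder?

268 km/h = 74.44 m/s.
The skateboarder is ahead, so the racing car is moving toward it while the skateboarder is moving away from the racing car.
General Doppler shift: f' = f · (v − v_o)/(v − v_s).
f' = 813 × (350 − 6)/(350 − 74.44) = 813 × 344/275.56 ≈ 1015 Hz.

1015 Hz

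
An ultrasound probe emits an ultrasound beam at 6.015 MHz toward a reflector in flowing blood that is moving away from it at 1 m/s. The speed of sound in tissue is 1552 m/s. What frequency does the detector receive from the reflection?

6.007 MHz

The reflector in flowing blood first receives the wave as a moving observer: f₁ = f₀ · (v − u)/v = 6.015 × (1552 − 1)/1552 ≈ 6.011 MHz.
The reflection then acts as a moving source: f₂ = f₁ · v/(v + u) ≈ 6.007 MHz.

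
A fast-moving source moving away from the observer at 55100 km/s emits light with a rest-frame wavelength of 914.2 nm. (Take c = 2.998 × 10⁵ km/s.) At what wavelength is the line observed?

1101.0 nm

β = v/c = 55100/299800 = 0.1838.
Relativistic Doppler for wavelength: λ' = λ₀ · √((1 + β)/(1 − β)).
λ' = 914.2 × √(1.1838/0.8162) = 914.2 × 1.20430 ≈ 1101.0 nm.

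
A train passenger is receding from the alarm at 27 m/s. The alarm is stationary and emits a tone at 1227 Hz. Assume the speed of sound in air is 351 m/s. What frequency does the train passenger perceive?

1133 Hz

Moving observer, stationary source: f' = f · (v − v_o)/v.
f' = 1227 × (351 − 27)/351 = 1227 × 324/351 ≈ 1133 Hz.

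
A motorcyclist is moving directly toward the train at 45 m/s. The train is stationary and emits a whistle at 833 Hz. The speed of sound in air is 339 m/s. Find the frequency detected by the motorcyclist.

944 Hz

Moving observer, stationary source: f' = f · (v + v_o)/v.
f' = 833 × (339 + 45)/339 = 833 × 384/339 ≈ 944 Hz.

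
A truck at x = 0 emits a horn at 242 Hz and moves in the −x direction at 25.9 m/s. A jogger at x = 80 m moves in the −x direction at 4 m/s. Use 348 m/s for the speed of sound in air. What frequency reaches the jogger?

228 Hz

The observer lies on the +x side, so the source is heading away from the observer and the observer is heading toward the source.
Both move, so f' = f · (v + v_o)/(v + v_s).
f' = 242 × (348 + 4)/(348 + 25.9) = 242 × 352/373.9 ≈ 228 Hz.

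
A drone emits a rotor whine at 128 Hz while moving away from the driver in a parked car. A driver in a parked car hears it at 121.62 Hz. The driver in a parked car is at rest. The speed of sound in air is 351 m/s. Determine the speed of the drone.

f' = f · v/(v + v_s) ⇒ v_s = v · |1 − f/f'|.
v_s = 351 × |1 − 128/121.62| = 351 × 0.05246 ≈ 18.4 m/s.

18.4 m/s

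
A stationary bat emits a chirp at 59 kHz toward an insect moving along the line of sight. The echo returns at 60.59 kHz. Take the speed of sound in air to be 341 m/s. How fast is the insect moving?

4.5 m/s

Double Doppler shift off a moving reflector: f₂ = f₀ · (v + u)/(v − u) (u > 0 toward emitter).
Rearranging, u = v · (f₂ − f₀)/(f₂ + f₀) = 341 × 1.59/119.59 ≈ 4.5 m/s.
So the insect is moving at 4.5 m/s toward the emitter.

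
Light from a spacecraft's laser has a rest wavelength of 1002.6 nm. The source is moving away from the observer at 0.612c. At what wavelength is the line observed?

Relativistic Doppler for wavelength: λ' = λ₀ · √((1 + β)/(1 − β)).
λ' = 1002.6 × √(1.6120/0.3880) = 1002.6 × 2.03829 ≈ 2043.6 nm.

2043.6 nm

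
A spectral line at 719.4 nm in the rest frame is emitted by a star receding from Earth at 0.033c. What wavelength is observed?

743.5 nm

Relativistic Doppler for wavelength: λ' = λ₀ · √((1 + β)/(1 − β)).
λ' = 719.4 × √(1.0330/0.9670) = 719.4 × 1.03356 ≈ 743.5 nm.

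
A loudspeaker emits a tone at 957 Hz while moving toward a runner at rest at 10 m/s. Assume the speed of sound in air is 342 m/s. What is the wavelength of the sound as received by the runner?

34.7 cm

With the source moving toward a stationary observer, f' = f · v/(v − v_s).
f' = 957 × 342/(342 − 10) ≈ 986 Hz.
λ' = v/f' = 342/985.825 ≈ 34.7 cm.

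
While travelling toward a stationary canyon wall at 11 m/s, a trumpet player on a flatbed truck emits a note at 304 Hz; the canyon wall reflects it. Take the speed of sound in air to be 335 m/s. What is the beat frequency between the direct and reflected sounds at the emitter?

20.6 Hz

The canyon wall receives the sound from a moving source: f₁ = f₀ · v/(v − v_e) = 304 × 335/324 ≈ 314.3 Hz.
On the return leg the trumpet player on a flatbed truck is a moving observer: f₂ = f₁ · (v + v_e)/v = 314.3 × 346/335 ≈ 324.6 Hz.
Beat against the emitted tone: |f₂ − f₀| = 2v_e·f₀/(v − v_e) = 2 × 11 × 304/324 ≈ 20.6 Hz.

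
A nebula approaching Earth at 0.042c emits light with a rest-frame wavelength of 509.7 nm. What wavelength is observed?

488.7 nm

Relativistic Doppler for wavelength: λ' = λ₀ · √((1 − β)/(1 + β)).
λ' = 509.7 × √(0.9580/1.0420) = 509.7 × 0.95885 ≈ 488.7 nm.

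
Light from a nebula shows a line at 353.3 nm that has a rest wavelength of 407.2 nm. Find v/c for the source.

0.141

λ'/λ₀ = 0.8676 < 1 (blueshift), so the source is approaching.
λ'/λ₀ = √((1 − β)/(1 + β)) for an approaching source ⇒ β = (1 − r²)/(1 + r²) with r = λ'/λ₀.
β = (1 − 0.7528)/(1 + 0.7528) ≈ 0.141.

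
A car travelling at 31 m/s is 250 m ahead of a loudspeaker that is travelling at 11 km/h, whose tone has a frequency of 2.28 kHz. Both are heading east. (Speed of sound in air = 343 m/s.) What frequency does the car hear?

2.09 kHz

11 km/h = 3.056 m/s.
The car is ahead, so the loudspeaker is moving toward it while the car is moving away from the loudspeaker.
Both move, so f' = f · (v − v_o)/(v − v_s).
f' = 2.28 × (343 − 31)/(343 − 3.056) = 2.28 × 312/339.94 ≈ 2.09 kHz.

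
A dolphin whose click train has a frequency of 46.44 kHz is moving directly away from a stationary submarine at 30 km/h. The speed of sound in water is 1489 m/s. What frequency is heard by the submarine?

30 km/h = 8.333 m/s.
Moving source, stationary observer: f' = f · v/(v + v_s) since the source is receding.
f' = 46.44 × 1489/(1489 + 8.333) = 46.44 × 1489/1497 ≈ 46.2 kHz.

46.2 kHz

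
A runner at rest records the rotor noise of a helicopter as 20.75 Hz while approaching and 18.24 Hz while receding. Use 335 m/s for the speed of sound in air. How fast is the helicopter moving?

21.6 m/s

f₁/f₂ = (v + v_s)/(v − v_s), so v_s = v · (f₁ − f₂)/(f₁ + f₂).
v_s = 335 × (20.75 − 18.24)/(20.75 + 18.24) = 335 × 2.51/38.99 ≈ 21.6 m/s.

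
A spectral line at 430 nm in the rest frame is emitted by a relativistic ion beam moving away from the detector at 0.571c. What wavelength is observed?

Relativistic Doppler for wavelength: λ' = λ₀ · √((1 + β)/(1 − β)).
λ' = 430 × √(1.5710/0.4290) = 430 × 1.91364 ≈ 822.9 nm.

822.9 nm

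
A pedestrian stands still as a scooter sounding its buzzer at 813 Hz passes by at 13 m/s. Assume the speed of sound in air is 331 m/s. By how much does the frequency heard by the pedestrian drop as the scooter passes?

64.0 Hz

Approaching: f₁ = f · v/(v − v_s) = 813 × 331/318 ≈ 846.2 Hz.
Receding: f₂ = f · v/(v + v_s) = 813 × 331/344 ≈ 782.3 Hz.
Drop: f₁ − f₂ = 2f·v·v_s/(v² − v_s²) = 2 × 813 × 331 × 13/(331² − 13²) ≈ 64.0 Hz.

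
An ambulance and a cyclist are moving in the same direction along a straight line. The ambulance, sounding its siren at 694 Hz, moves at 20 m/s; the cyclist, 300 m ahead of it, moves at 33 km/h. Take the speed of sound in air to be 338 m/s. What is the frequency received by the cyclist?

33 km/h = 9.167 m/s.
The cyclist is ahead, so the ambulance is moving toward it while the cyclist is moving away from the ambulance.
With source approaching and observer receding, f' = f · (v − v_o)/(v − v_s).
f' = 694 × (338 − 9.167)/(338 − 20) = 694 × 328.83/318 ≈ 718 Hz.

718 Hz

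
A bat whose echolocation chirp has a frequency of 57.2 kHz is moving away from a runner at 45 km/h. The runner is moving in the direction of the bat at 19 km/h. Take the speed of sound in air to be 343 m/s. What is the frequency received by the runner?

56.0 kHz

45 km/h = 12.5 m/s; 19 km/h = 5.278 m/s.
Both move, so f' = f · (v + v_o)/(v + v_s).
f' = 57.2 × (343 + 5.278)/(343 + 12.5) = 57.2 × 348.28/355.5 ≈ 56.0 kHz.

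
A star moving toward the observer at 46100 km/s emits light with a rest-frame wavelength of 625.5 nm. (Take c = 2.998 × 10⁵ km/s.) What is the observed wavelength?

β = v/c = 46100/299800 = 0.1538.
Relativistic Doppler for wavelength: λ' = λ₀ · √((1 − β)/(1 + β)).
λ' = 625.5 × √(0.8462/1.1538) = 625.5 × 0.85642 ≈ 535.7 nm.

535.7 nm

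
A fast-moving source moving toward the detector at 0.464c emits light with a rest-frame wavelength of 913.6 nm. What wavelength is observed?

552.8 nm

Relativistic Doppler for wavelength: λ' = λ₀ · √((1 − β)/(1 + β)).
λ' = 913.6 × √(0.5360/1.4640) = 913.6 × 0.60508 ≈ 552.8 nm.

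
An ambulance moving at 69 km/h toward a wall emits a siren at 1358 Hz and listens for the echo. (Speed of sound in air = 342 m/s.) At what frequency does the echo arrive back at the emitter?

1519 Hz

69 km/h = 19.17 m/s.
The wall receives the sound from a moving source: f₁ = f₀ · v/(v − v_e) = 1358 × 342/322.83 ≈ 1439 Hz.
On the return leg the ambulance is a moving observer: f₂ = f₁ · (v + v_e)/v = 1439 × 361.17/342 ≈ 1519 Hz.
Equivalently f₂ = f₀ · (v + v_e)/(v − v_e).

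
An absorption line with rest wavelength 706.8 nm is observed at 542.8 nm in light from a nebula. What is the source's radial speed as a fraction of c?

λ'/λ₀ = 0.7680 < 1 (blueshift), so the source is approaching.
λ'/λ₀ = √((1 − β)/(1 + β)) for an approaching source ⇒ β = (1 − r²)/(1 + r²) with r = λ'/λ₀.
β = (1 − 0.5898)/(1 + 0.5898) ≈ 0.258.

0.258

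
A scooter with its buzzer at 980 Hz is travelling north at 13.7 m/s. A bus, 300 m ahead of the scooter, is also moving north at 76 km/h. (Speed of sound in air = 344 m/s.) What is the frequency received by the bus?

958 Hz

76 km/h = 21.11 m/s.
The bus is ahead, so the scooter is moving toward it while the bus is moving away from the scooter.
General Doppler shift: f' = f · (v − v_o)/(v − v_s).
f' = 980 × (344 − 21.11)/(344 − 13.7) = 980 × 322.89/330.3 ≈ 958 Hz.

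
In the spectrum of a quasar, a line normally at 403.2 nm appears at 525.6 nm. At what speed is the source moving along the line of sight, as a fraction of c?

0.259c

λ'/λ₀ = 1.3036 > 1 (redshift), so the source is receding.
λ'/λ₀ = √((1 + β)/(1 − β)) for a receding source ⇒ β = (r² − 1)/(r² + 1) with r = λ'/λ₀.
β = (1.6993 − 1)/(1.6993 + 1) ≈ 0.259.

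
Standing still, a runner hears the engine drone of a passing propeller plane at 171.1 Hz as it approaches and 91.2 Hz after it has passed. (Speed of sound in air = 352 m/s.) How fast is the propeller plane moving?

f₁/f₂ = (v + v_s)/(v − v_s), so v_s = v · (f₁ − f₂)/(f₁ + f₂).
v_s = 352 × (171.1 − 91.2)/(171.1 + 91.2) = 352 × 79.9/262.3 ≈ 107 m/s.

107 m/s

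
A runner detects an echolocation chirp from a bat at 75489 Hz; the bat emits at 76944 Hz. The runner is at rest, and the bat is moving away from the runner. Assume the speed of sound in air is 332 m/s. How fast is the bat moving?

f' = f · v/(v + v_s) ⇒ v_s = v · |1 − f/f'|.
v_s = 332 × |1 − 76944/75489| = 332 × 0.01927 ≈ 6.4 m/s.

6.4 m/s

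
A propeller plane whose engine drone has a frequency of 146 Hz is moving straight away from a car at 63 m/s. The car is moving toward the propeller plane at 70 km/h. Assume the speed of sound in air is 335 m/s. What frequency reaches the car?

70 km/h = 19.44 m/s.
With source receding and observer approaching, f' = f · (v + v_o)/(v + v_s).
f' = 146 × (335 + 19.44)/(335 + 63) = 146 × 354.44/398 ≈ 130 Hz.

130 Hz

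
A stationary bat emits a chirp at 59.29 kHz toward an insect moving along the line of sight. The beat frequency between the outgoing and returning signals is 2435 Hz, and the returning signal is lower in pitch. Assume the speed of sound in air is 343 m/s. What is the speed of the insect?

7.2 m/s

Double Doppler shift off a moving reflector: f₂ = f₀ · (v + u)/(v − u) (u > 0 toward emitter).
Returning signal is lower, so f₂ = f₀ − Δf = 59290 − 2435 = 56855 Hz.
Rearranging, u = v · (f₂ − f₀)/(f₂ + f₀) = 343 × -2435/116145 ≈ -7.2 m/s.
So the insect is moving at 7.2 m/s away from the emitter.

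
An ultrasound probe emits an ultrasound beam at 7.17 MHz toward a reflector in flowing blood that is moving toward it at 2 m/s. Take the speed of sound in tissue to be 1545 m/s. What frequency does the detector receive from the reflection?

The reflector in flowing blood first receives the wave as a moving observer: f₁ = f₀ · (v + u)/v = 7.17 × (1545 + 2)/1545 ≈ 7.179 MHz.
On reflection it acts as a source moving toward the stationary detector: f₂ = f₁ · v/(v − u) = 7.179 × 1545/1543 ≈ 7.189 MHz.
Equivalently f₂ = f₀ · (v + u)/(v − u).

7.189 MHz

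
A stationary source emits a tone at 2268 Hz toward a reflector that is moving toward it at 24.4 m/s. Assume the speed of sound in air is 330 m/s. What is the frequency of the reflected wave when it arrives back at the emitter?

The reflector first receives the wave as a moving observer: f₁ = f₀ · (v + u)/v = 2268 × (330 + 24.4)/330 ≈ 2436 Hz.
On reflection it acts as a source moving toward the stationary detector: f₂ = f₁ · v/(v − u) = 2436 × 330/305.6 ≈ 2630 Hz.

2630 Hz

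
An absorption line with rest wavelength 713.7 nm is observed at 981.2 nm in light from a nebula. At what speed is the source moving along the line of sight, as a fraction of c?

λ'/λ₀ = 1.3748 > 1 (redshift), so the source is receding.
λ'/λ₀ = √((1 + β)/(1 − β)) for a receding source ⇒ β = (r² − 1)/(r² + 1) with r = λ'/λ₀.
β = (1.8901 − 1)/(1.8901 + 1) ≈ 0.308.

0.308c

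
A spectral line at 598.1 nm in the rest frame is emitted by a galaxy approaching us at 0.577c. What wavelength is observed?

309.8 nm

Relativistic Doppler for wavelength: λ' = λ₀ · √((1 − β)/(1 + β)).
λ' = 598.1 × √(0.4230/1.5770) = 598.1 × 0.51791 ≈ 309.8 nm.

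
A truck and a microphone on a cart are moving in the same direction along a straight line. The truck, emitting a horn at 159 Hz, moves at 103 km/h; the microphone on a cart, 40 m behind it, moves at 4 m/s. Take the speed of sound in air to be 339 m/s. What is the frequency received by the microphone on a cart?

103 km/h = 28.61 m/s.
The microphone on a cart is behind, so the truck is moving away from it while the microphone on a cart is moving toward the truck.
With source receding and observer approaching, f' = f · (v + v_o)/(v + v_s).
f' = 159 × (339 + 4)/(339 + 28.61) = 159 × 343/367.61 ≈ 148 Hz.

148 Hz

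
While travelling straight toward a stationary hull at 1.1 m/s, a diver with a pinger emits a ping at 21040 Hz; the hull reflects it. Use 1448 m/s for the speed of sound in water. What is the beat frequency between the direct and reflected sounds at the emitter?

The hull receives the sound from a moving source: f₁ = f₀ · v/(v − v_e) = 21040 × 1448/1446.9 ≈ 21056.0 Hz.
On the return leg the diver with a pinger is a moving observer: f₂ = f₁ · (v + v_e)/v = 21056.0 × 1449.1/1448 ≈ 21072.0 Hz.
Beat against the emitted tone: |f₂ − f₀| = 2v_e·f₀/(v − v_e) = 2 × 1.1 × 21040/1446.9 ≈ 32.0 Hz.

32.0 Hz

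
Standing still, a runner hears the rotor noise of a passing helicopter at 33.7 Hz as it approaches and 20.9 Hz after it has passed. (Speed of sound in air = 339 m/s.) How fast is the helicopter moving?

f₁/f₂ = (v + v_s)/(v − v_s), so v_s = v · (f₁ − f₂)/(f₁ + f₂).
v_s = 339 × (33.7 − 20.9)/(33.7 + 20.9) = 339 × 12.8/54.6 ≈ 79 m/s.

79 m/s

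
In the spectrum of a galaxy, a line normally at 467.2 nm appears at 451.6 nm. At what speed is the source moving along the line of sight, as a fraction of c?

λ'/λ₀ = 0.9666 < 1 (blueshift), so the source is approaching.
λ'/λ₀ = √((1 − β)/(1 + β)) for an approaching source ⇒ β = (1 − r²)/(1 + r²) with r = λ'/λ₀.
β = (1 − 0.9343)/(1 + 0.9343) ≈ 0.034.

0.034c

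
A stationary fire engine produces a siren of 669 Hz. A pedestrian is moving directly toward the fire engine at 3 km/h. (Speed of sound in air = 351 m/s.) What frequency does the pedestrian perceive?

3 km/h = 0.8333 m/s.
Only the observer moves, toward the source, so f' = f · (v + v_o)/v.
f' = 669 × (351 + 0.8333)/351 = 669 × 351.83/351 ≈ 671 Hz.

671 Hz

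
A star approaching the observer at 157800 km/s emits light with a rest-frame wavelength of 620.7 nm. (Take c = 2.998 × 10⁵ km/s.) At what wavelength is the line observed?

β = v/c = 157800/299800 = 0.5264.
Relativistic Doppler for wavelength: λ' = λ₀ · √((1 − β)/(1 + β)).
λ' = 620.7 × √(0.4736/1.5264) = 620.7 × 0.55706 ≈ 345.8 nm.

345.8 nm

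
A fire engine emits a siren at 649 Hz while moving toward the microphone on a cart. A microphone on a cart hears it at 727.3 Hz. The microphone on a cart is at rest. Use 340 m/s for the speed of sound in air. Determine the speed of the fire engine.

37 m/s

f' = f · v/(v − v_s) ⇒ v_s = v · |1 − f/f'|.
v_s = 340 × |1 − 649/727.3| = 340 × 0.1077 ≈ 37 m/s.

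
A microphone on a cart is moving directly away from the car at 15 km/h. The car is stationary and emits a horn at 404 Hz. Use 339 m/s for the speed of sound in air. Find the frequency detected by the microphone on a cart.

399 Hz

15 km/h = 4.167 m/s.
Moving observer, stationary source: f' = f · (v − v_o)/v.
f' = 404 × (339 − 4.167)/339 = 404 × 334.83/339 ≈ 399 Hz.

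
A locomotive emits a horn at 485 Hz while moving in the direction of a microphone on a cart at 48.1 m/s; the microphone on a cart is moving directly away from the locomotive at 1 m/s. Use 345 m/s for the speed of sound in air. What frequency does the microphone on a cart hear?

562 Hz

With source approaching and observer receding, f' = f · (v − v_o)/(v − v_s).
f' = 485 × (345 − 1)/(345 − 48.1) = 485 × 344/296.9 ≈ 562 Hz.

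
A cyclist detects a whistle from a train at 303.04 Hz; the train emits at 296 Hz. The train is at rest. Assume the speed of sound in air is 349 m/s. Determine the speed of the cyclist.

8.3 m/s

f' > f, so the cyclist is approaching.
f' = f · (v + v_o)/v ⇒ v_o = v · |f'/f − 1|.
v_o = 349 × |303.04/296 − 1| = 349 × 0.02378 ≈ 8.3 m/s.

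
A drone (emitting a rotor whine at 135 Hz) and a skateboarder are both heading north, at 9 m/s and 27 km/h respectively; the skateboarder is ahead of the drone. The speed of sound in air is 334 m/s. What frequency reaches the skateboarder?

27 km/h = 7.5 m/s.
The skateboarder is ahead, so the drone is moving toward it while the skateboarder is moving away from the drone.
With source approaching and observer receding, f' = f · (v − v_o)/(v − v_s).
f' = 135 × (334 − 7.5)/(334 − 9) = 135 × 326.5/325 ≈ 136 Hz.

136 Hz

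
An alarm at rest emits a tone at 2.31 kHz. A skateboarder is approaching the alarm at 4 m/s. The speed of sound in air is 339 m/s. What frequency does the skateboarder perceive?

Moving observer, stationary source: f' = f · (v + v_o)/v.
f' = 2.31 × (339 + 4)/339 = 2.31 × 343/339 ≈ 2.34 kHz.

2.34 kHz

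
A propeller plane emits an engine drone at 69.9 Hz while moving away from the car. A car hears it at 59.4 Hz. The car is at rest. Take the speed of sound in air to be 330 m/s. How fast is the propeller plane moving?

58 m/s

f' = f · v/(v + v_s) ⇒ v_s = v · |1 − f/f'|.
v_s = 330 × |1 − 69.9/59.4| = 330 × 0.1768 ≈ 58 m/s.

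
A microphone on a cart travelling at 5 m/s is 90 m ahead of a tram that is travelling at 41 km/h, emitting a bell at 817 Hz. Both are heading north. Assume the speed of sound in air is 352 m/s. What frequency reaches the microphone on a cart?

832 Hz

41 km/h = 11.39 m/s.
The microphone on a cart is ahead, so the tram is moving toward it while the microphone on a cart is moving away from the tram.
Both move, so f' = f · (v − v_o)/(v − v_s).
f' = 817 × (352 − 5)/(352 − 11.39) = 817 × 347/340.61 ≈ 832 Hz.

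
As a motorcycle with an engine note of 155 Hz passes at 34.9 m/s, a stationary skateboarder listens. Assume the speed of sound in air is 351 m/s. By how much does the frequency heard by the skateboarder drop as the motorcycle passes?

31.1 Hz

Approaching: f₁ = f · v/(v − v_s) = 155 × 351/316.1 ≈ 172.1 Hz.
Receding: f₂ = f · v/(v + v_s) = 155 × 351/385.9 ≈ 141.0 Hz.
Drop: f₁ − f₂ = 2f·v·v_s/(v² − v_s²) = 2 × 155 × 351 × 34.9/(351² − 34.9²) ≈ 31.1 Hz.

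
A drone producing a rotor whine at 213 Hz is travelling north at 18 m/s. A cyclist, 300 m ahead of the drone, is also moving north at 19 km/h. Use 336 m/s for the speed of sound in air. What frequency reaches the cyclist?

222 Hz

19 km/h = 5.278 m/s.
The cyclist is ahead, so the drone is moving toward it while the cyclist is moving away from the drone.
Both move, so f' = f · (v − v_o)/(v − v_s).
f' = 213 × (336 − 5.278)/(336 − 18) = 213 × 330.72/318 ≈ 222 Hz.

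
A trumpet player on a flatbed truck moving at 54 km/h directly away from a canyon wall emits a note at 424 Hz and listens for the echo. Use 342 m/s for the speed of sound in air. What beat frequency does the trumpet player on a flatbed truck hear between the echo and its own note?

35.6 Hz

54 km/h = 15 m/s.
The canyon wall receives the sound from a moving source: f₁ = f₀ · v/(v + v_e) = 424 × 342/357 ≈ 406.2 Hz.
On the return leg the trumpet player on a flatbed truck is a moving observer: f₂ = f₁ · (v − v_e)/v = 406.2 × 327/342 ≈ 388.4 Hz.
Equivalently f₂ = f₀ · (v − v_e)/(v + v_e).
Beat against the emitted tone: |f₂ − f₀| = 2v_e·f₀/(v + v_e) = 2 × 15 × 424/357 ≈ 35.6 Hz.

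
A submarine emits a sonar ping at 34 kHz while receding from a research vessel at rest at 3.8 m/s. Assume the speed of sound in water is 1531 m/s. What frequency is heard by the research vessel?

33.9 kHz

Moving source, stationary observer: f' = f · v/(v + v_s) since the source is receding.
f' = 34 × 1531/(1531 + 3.8) = 34 × 1531/1535 ≈ 33.9 kHz.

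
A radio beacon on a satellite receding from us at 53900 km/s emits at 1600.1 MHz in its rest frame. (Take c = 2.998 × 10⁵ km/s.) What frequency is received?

1334.2 MHz

β = v/c = 53900/299800 = 0.1798.
Relativistic Doppler for frequency: f' = f₀ · √((1 − β)/(1 + β)).
f' = 1600.1 × √(0.8202/1.1798) = 1600.1 × 0.83380 ≈ 1334.2 MHz.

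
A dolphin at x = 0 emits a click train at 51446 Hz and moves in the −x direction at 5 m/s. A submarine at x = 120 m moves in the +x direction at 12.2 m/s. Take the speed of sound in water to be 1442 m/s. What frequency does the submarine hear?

The observer lies on the +x side, so the source is heading away from the observer and the observer is heading away from the source.
Both move, so f' = f · (v − v_o)/(v + v_s).
f' = 51446 × (1442 − 12.2)/(1442 + 5) = 51446 × 1429.8/1447 ≈ 50834 Hz.

50834 Hz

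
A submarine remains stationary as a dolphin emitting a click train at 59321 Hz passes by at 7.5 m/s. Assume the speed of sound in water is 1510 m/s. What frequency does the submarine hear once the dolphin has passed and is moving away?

59028 Hz

Receding: f₂ = f · v/(v + v_s) = 59321 × 1510/1517.5 ≈ 59028 Hz.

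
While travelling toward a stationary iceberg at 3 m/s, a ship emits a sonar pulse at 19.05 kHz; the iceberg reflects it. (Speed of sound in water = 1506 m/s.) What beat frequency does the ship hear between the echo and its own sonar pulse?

The iceberg receives the sound from a moving source: f₁ = f₀ · v/(v − v_e) = 19.05 × 1506/1503 ≈ 19.0880 kHz.
On the return leg the ship is a moving observer: f₂ = f₁ · (v + v_e)/v = 19.0880 × 1509/1506 ≈ 19.1260 kHz.
Beat against the emitted tone (with f₀ = 19050 Hz): |f₂ − f₀| = 2v_e·f₀/(v − v_e) = 2 × 3 × 19050/1503 ≈ 76 Hz.

76 Hz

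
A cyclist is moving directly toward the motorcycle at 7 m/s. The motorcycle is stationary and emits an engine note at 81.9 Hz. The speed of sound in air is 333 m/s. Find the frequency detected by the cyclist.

Only the observer moves, toward the source, so f' = f · (v + v_o)/v.
f' = 81.9 × (333 + 7)/333 = 81.9 × 340/333 ≈ 84 Hz.

84 Hz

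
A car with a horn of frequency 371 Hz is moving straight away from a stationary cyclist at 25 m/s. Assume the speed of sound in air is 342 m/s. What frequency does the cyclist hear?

346 Hz

Moving source, stationary observer: f' = f · v/(v + v_s) since the source is receding.
f' = 371 × 342/(342 + 25) = 371 × 342/367 ≈ 346 Hz.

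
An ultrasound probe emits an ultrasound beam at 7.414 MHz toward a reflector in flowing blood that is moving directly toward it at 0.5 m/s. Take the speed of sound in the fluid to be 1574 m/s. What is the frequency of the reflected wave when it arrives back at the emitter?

7.419 MHz

The reflector in flowing blood first receives the wave as a moving observer: f₁ = f₀ · (v + u)/v = 7.414 × (1574 + 0.5)/1574 ≈ 7.416 MHz.
The reflection then acts as a moving source: f₂ = f₁ · v/(v − u) ≈ 7.419 MHz.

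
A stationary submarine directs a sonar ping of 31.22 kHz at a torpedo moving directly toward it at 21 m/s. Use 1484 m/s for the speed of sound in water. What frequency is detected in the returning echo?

32.1 kHz

At the torpedo (a moving observer), f₁ = f₀ · (v + u)/v = 31.22 × 1505/1484 ≈ 31.7 kHz.
The reflection then acts as a moving source: f₂ = f₁ · v/(v − u) ≈ 32.1 kHz.
Equivalently f₂ = f₀ · (v + u)/(v − u).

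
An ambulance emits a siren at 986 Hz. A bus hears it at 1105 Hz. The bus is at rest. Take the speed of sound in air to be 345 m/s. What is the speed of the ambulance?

37 m/s

f' > f, so the ambulance is approaching.
f' = f · v/(v − v_s) ⇒ v_s = v · |1 − f/f'|.
v_s = 345 × |1 − 986/1105| = 345 × 0.1077 ≈ 37 m/s.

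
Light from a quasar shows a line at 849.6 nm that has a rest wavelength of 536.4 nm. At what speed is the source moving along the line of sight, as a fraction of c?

λ'/λ₀ = 1.5839 > 1 (redshift), so the source is receding.
λ'/λ₀ = √((1 + β)/(1 − β)) for a receding source ⇒ β = (r² − 1)/(r² + 1) with r = λ'/λ₀.
β = (2.5087 − 1)/(2.5087 + 1) ≈ 0.430.

0.430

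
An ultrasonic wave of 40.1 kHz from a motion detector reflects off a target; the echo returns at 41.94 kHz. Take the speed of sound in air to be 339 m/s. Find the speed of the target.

Double Doppler shift off a moving reflector: f₂ = f₀ · (v + u)/(v − u) (u > 0 toward emitter).
Rearranging, u = v · (f₂ − f₀)/(f₂ + f₀) = 339 × 1.84/82.04 ≈ 7.6 m/s.
So the target is moving at 7.6 m/s toward the emitter.

7.6 m/s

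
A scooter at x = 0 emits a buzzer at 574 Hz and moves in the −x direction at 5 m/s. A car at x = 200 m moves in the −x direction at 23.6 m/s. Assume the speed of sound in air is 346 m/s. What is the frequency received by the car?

604 Hz

The observer lies on the +x side, so the source is heading away from the observer and the observer is heading toward the source.
With source receding and observer approaching, f' = f · (v + v_o)/(v + v_s).
f' = 574 × (346 + 23.6)/(346 + 5) = 574 × 369.6/351 ≈ 604 Hz.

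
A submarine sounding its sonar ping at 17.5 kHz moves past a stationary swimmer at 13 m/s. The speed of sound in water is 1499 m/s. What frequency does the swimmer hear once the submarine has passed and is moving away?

Receding: f₂ = f · v/(v + v_s) = 17.5 × 1499/1512 ≈ 17.35 kHz.

17.35 kHz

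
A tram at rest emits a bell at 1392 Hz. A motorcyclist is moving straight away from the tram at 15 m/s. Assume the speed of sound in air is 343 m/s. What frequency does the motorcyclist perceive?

1331 Hz

Only the observer moves, away from the source, so f' = f · (v − v_o)/v.
f' = 1392 × (343 − 15)/343 = 1392 × 328/343 ≈ 1331 Hz.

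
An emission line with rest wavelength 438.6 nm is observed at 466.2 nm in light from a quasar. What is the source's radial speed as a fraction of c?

λ'/λ₀ = 1.0629 > 1 (redshift), so the source is receding.
λ'/λ₀ = √((1 + β)/(1 − β)) for a receding source ⇒ β = (r² − 1)/(r² + 1) with r = λ'/λ₀.
β = (1.1298 − 1)/(1.1298 + 1) ≈ 0.061.

0.061c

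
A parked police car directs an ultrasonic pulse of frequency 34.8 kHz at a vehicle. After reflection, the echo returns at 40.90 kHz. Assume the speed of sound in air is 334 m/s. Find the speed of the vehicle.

27 m/s

Double Doppler shift off a moving reflector: f₂ = f₀ · (v + u)/(v − u) (u > 0 toward emitter).
Rearranging, u = v · (f₂ − f₀)/(f₂ + f₀) = 334 × 6.10/75.70 ≈ 27 m/s.
So the vehicle is moving at 27 m/s toward the emitter.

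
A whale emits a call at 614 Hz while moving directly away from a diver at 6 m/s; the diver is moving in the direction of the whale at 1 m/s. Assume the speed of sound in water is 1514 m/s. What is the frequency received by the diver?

Both move, so f' = f · (v + v_o)/(v + v_s).
f' = 614 × (1514 + 1)/(1514 + 6) = 614 × 1515/1520 ≈ 612 Hz.

612 Hz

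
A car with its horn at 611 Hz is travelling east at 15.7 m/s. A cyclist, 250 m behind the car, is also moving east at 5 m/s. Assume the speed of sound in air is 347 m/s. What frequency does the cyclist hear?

593 Hz

The cyclist is behind, so the car is moving away from it while the cyclist is moving toward the car.
With source receding and observer approaching, f' = f · (v + v_o)/(v + v_s).
f' = 611 × (347 + 5)/(347 + 15.7) = 611 × 352/362.7 ≈ 593 Hz.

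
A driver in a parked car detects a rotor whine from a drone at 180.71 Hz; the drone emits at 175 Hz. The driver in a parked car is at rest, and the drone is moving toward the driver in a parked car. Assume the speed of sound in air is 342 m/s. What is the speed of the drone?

10.8 m/s

f' = f · v/(v − v_s) ⇒ v_s = v · |1 − f/f'|.
v_s = 342 × |1 − 175/180.71| = 342 × 0.0316 ≈ 10.8 m/s.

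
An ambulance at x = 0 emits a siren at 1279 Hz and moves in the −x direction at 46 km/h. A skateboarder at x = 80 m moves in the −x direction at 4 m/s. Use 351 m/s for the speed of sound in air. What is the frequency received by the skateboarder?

1248 Hz

46 km/h = 12.78 m/s.
The observer lies on the +x side, so the source is heading away from the observer and the observer is heading toward the source.
General Doppler shift: f' = f · (v + v_o)/(v + v_s).
f' = 1279 × (351 + 4)/(351 + 12.78) = 1279 × 355/363.78 ≈ 1248 Hz.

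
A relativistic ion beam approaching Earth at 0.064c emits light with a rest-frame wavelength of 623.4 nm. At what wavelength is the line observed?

584.7 nm

Relativistic Doppler for wavelength: λ' = λ₀ · √((1 − β)/(1 + β)).
λ' = 623.4 × √(0.9360/1.0640) = 623.4 × 0.93792 ≈ 584.7 nm.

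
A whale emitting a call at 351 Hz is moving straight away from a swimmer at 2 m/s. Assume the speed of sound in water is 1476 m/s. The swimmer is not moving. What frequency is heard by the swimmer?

351 Hz

With the source moving away from a stationary observer, f' = f · v/(v + v_s).
f' = 351 × 1476/(1476 + 2) = 351 × 1476/1478 ≈ 351 Hz.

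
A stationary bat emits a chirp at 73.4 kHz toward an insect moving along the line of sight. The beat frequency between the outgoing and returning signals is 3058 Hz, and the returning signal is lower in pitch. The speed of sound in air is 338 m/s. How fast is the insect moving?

Double Doppler shift off a moving reflector: f₂ = f₀ · (v + u)/(v − u) (u > 0 toward emitter).
Returning signal is lower, so f₂ = f₀ − Δf = 73400 − 3058 = 70342 Hz.
Rearranging, u = v · (f₂ − f₀)/(f₂ + f₀) = 338 × -3058/143742 ≈ -7.2 m/s.
So the insect is moving at 7.2 m/s away from the emitter.

7.2 m/s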